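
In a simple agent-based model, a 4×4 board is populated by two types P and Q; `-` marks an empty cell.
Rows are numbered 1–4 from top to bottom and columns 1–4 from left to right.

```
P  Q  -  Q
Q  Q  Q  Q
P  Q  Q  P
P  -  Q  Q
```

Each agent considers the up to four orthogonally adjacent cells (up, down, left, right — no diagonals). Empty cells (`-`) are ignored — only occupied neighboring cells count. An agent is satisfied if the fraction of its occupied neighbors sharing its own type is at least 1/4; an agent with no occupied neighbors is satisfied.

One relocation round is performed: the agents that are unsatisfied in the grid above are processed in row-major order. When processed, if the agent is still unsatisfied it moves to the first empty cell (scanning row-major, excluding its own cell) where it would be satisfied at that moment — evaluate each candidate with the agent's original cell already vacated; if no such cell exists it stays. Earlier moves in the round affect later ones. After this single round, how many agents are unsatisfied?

Initially unsatisfied (in order): (1,1), (3,4).
  (1,1) → (4,2).
  (3,4): no empty cell satisfies it; stays.
Resulting grid:
- Q - Q
Q Q Q Q
P Q Q P
P P Q Q
Unsatisfied now: (3,4).

1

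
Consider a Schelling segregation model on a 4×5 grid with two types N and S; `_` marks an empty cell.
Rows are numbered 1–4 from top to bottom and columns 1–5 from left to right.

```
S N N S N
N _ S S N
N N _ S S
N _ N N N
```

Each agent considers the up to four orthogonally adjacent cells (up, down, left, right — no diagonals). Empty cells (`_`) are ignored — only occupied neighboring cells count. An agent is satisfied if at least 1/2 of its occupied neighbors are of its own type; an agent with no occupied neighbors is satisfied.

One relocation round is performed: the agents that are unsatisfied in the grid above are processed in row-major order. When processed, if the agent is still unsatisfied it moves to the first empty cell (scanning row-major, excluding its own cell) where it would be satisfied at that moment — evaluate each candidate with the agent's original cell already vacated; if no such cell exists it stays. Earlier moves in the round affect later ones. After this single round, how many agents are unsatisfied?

1

Initially unsatisfied (in order): (1,1), (1,3), (1,4), (2,5), (3,5).
  (1,1) → (3,3).
  (1,3) → (1,1).
  (1,4): now satisfied by earlier moves; stays.
  (2,5) → (2,2).
  (3,5): now satisfied by earlier moves; stays.
Resulting grid:
N N _ S N
N N S S _
N N S S S
N _ N N N
Unsatisfied now: (1,5).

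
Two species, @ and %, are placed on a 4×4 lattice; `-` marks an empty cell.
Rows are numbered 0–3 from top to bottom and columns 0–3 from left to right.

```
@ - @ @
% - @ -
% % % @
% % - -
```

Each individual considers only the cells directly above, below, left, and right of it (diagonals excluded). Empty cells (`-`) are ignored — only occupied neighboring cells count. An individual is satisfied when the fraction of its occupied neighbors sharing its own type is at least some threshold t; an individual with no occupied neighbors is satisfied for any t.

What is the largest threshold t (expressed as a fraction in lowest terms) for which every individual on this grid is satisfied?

0/1

(0,0)@ 0/1
(0,2)@ 2/2
(0,3)@ 1/1
(1,0)% 1/2
(1,2)@ 1/2
(2,0)% 3/3
(2,1)% 3/3
(2,2)% 1/3
(2,3)@ 0/1
(3,0)% 2/2
(3,1)% 2/2
The smallest same-type fraction is 0/1 at (0,0), which reduces to 0/1. Any threshold above that leaves this individual unsatisfied.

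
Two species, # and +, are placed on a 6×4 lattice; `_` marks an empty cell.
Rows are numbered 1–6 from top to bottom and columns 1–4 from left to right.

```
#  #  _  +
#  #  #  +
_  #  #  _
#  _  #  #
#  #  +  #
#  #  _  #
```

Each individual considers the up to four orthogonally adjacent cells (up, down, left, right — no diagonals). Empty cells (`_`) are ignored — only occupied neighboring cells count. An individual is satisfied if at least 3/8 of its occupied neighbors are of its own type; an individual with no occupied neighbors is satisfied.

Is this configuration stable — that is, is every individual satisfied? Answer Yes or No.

No

Row 1: (1,1)# 2/2 ✓ · (1,2)# 2/2 ✓ · (1,4)+ 1/1 ✓
Row 2: (2,1)# 2/2 ✓ · (2,2)# 4/4 ✓ · (2,3)# 2/3 ✓ · (2,4)+ 1/2 ✓
Row 3: (3,2)# 2/2 ✓ · (3,3)# 3/3 ✓
Row 4: (4,1)# 1/1 ✓ · (4,3)# 2/3 ✓ · (4,4)# 2/2 ✓
Row 5: (5,1)# 3/3 ✓ · (5,2)# 2/3 ✓ · (5,3)+ 0/3 ✗ · (5,4)# 2/3 ✓
Row 6: (6,1)# 2/2 ✓ · (6,2)# 2/2 ✓ · (6,4)# 1/1 ✓
For instance (5,3) has only 0/3 same-type neighbors, below 3/8.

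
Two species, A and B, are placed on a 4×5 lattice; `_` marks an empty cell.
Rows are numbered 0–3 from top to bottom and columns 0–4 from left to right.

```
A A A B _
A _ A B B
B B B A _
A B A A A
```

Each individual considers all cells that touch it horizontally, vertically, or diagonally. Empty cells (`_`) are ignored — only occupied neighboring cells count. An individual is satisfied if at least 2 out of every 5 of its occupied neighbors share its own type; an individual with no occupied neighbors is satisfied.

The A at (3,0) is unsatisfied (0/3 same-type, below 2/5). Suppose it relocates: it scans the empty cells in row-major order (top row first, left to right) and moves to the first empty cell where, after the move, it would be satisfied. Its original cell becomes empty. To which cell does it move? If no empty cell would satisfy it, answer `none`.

(1,1)

Vacating (3,0). Empty cells in order:
  (0,4): 0/3 same-type → still unsatisfied.
  (1,1): 5/8 same-type → satisfied — stop here.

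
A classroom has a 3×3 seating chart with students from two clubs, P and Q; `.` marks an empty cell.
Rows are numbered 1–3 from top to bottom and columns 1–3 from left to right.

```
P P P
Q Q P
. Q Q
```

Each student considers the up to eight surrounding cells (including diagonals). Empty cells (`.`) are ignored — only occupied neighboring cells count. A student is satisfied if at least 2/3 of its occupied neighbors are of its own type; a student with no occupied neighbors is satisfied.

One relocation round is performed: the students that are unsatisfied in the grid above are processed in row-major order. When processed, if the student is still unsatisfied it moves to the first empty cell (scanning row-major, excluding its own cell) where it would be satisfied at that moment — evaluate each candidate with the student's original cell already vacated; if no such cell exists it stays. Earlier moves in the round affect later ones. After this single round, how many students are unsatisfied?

3

Initially unsatisfied (in order): (1,1), (1,2), (2,1), (2,2), (2,3).
  (1,1): no empty cell satisfies it; stays.
  (1,2): no empty cell satisfies it; stays.
  (2,1) → (3,1).
  (2,2): no empty cell satisfies it; stays.
  (2,3): no empty cell satisfies it; stays.
Resulting grid:
P P P
. Q P
Q Q Q
Unsatisfied now: (1,1), (2,2), (2,3).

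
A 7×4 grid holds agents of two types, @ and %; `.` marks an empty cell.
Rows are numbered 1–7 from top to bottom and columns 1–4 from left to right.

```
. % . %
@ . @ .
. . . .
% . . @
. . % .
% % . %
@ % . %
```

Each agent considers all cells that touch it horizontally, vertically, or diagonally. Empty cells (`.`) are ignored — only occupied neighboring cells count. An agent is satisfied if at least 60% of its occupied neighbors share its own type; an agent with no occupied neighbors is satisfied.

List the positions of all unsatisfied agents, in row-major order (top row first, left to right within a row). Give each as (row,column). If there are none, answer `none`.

(1,2), (1,4), (2,1), (2,3), (4,4), (7,1)

Row 1: (1,2)% 0/2 ✗ · (1,4)% 0/1 ✗
Row 2: (2,1)@ 0/1 ✗ · (2,3)@ 0/2 ✗
Row 4: (4,1)% 0/0 ✓ · (4,4)@ 0/1 ✗
Row 5: (5,3)% 2/3 ✓
Row 6: (6,1)% 2/3 ✓ · (6,2)% 3/4 ✓ · (6,4)% 2/2 ✓
Row 7: (7,1)@ 0/3 ✗ · (7,2)% 2/3 ✓ · (7,4)% 1/1 ✓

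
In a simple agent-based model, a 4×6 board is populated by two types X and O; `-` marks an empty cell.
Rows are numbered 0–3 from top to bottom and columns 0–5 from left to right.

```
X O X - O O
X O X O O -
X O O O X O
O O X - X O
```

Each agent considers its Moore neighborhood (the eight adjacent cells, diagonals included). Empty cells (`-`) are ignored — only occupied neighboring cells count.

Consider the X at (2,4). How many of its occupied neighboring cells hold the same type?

1

Occupied neighbors of (2,4): (1,3)=O, (1,4)=O, (2,3)=O, (2,5)=O, (3,4)=X, (3,5)=O.
Same type (X): 1 of 6.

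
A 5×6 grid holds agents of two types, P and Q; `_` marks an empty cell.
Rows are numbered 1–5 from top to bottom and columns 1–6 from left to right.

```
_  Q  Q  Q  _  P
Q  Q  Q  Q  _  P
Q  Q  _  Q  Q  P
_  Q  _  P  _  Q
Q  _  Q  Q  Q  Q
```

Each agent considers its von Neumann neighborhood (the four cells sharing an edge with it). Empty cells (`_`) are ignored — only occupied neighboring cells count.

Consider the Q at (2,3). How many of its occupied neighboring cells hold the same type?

Occupied neighbors of (2,3): (1,3)=Q, (2,2)=Q, (2,4)=Q.
Same type (Q): 3 of 3.

3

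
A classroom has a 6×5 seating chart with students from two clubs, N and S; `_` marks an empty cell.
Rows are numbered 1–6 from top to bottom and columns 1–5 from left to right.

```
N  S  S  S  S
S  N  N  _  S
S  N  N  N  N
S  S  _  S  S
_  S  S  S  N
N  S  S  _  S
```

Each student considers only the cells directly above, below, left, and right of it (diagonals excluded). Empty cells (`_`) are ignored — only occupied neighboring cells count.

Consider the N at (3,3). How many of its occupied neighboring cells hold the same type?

3

Occupied neighbors of (3,3): (2,3)=N, (3,2)=N, (3,4)=N.
Same type (N): 3 of 3.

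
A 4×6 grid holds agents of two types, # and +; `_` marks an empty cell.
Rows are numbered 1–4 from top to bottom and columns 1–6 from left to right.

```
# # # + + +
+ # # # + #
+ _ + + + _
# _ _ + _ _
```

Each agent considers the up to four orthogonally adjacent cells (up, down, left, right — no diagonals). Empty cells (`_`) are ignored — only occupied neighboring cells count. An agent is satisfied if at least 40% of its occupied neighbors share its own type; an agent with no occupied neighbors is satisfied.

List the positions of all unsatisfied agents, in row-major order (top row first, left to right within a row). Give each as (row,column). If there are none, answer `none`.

(1,4), (2,1), (2,4), (2,6), (4,1)

(1,1)# 1/2 satisfied
(1,2)# 3/3 satisfied
(1,3)# 2/3 satisfied
(1,4)+ 1/3 not
(1,5)+ 3/3 satisfied
(1,6)+ 1/2 satisfied
(2,1)+ 1/3 not
(2,2)# 2/3 satisfied
(2,3)# 3/4 satisfied
(2,4)# 1/4 not
(2,5)+ 2/4 satisfied
(2,6)# 0/2 not
(3,1)+ 1/2 satisfied
(3,3)+ 1/2 satisfied
(3,4)+ 3/4 satisfied
(3,5)+ 2/2 satisfied
(4,1)# 0/1 not
(4,4)+ 1/1 satisfied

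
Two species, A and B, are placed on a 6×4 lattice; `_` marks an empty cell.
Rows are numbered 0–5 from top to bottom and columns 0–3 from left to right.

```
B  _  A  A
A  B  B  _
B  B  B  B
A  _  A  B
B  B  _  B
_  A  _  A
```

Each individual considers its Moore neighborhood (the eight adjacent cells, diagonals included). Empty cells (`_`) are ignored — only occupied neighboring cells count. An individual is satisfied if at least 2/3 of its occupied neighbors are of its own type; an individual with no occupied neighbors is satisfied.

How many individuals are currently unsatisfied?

(0,0)B 1/2 not
(0,2)A 1/3 not
(0,3)A 1/2 not
(1,0)A 0/4 not
(1,1)B 5/7 satisfied
(1,2)B 4/6 satisfied
(2,0)B 2/4 not
(2,1)B 4/7 not
(2,2)B 5/6 satisfied
(2,3)B 3/4 satisfied
(3,0)A 0/4 not
(3,2)A 0/6 not
(3,3)B 3/4 satisfied
(4,0)B 1/3 not
(4,1)B 1/4 not
(4,3)B 1/3 not
(5,1)A 0/2 not
(5,3)A 0/1 not
Unsatisfied: (0,0), (0,2), (0,3), (1,0), (2,0), (2,1), (3,0), (3,2), (4,0), (4,1), (4,3), (5,1), (5,3) — 13 in total.

13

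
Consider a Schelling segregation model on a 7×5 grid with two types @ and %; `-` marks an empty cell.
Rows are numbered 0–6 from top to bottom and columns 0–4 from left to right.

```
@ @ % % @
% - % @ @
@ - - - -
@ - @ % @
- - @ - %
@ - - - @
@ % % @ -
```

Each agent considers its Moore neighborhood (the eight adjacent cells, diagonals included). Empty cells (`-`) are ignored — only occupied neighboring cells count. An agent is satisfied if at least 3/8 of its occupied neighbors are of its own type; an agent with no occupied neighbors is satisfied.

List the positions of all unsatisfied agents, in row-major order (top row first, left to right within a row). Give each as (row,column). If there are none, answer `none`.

(0,1), (1,0), (3,3), (3,4), (4,4), (6,1)

(0,0)@ 1/2 ✓
(0,1)@ 1/4 ✗
(0,2)% 2/4 ✓
(0,3)% 2/5 ✓
(0,4)@ 2/3 ✓
(1,0)% 0/3 ✗
(1,2)% 2/4 ✓
(1,3)@ 2/5 ✓
(1,4)@ 2/3 ✓
(2,0)@ 1/2 ✓
(3,0)@ 1/1 ✓
(3,2)@ 1/2 ✓
(3,3)% 1/4 ✗
(3,4)@ 0/2 ✗
(4,2)@ 1/2 ✓
(4,4)% 1/3 ✗
(5,0)@ 1/2 ✓
(5,4)@ 1/2 ✓
(6,0)@ 1/2 ✓
(6,1)% 1/3 ✗
(6,2)% 1/2 ✓
(6,3)@ 1/2 ✓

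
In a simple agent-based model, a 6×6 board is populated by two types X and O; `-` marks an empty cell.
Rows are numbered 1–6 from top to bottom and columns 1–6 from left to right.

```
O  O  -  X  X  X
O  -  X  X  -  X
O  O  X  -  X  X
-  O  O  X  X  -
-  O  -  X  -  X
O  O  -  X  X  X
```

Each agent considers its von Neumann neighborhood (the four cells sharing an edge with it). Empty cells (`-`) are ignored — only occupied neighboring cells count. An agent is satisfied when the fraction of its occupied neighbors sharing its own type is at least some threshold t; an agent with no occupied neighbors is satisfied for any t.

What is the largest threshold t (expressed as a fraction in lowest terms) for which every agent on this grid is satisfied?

Row 1: (1,1)O 2/2 · (1,2)O 1/1 · (1,4)X 2/2 · (1,5)X 2/2 · (1,6)X 2/2
Row 2: (2,1)O 2/2 · (2,3)X 2/2 · (2,4)X 2/2 · (2,6)X 2/2
Row 3: (3,1)O 2/2 · (3,2)O 2/3 · (3,3)X 1/3 · (3,5)X 2/2 · (3,6)X 2/2
Row 4: (4,2)O 3/3 · (4,3)O 1/3 · (4,4)X 2/3 · (4,5)X 2/2
Row 5: (5,2)O 2/2 · (5,4)X 2/2 · (5,6)X 1/1
Row 6: (6,1)O 1/1 · (6,2)O 2/2 · (6,4)X 2/2 · (6,5)X 2/2 · (6,6)X 2/2
The smallest same-type fraction is 1/3 at (3,3), which reduces to 1/3. Any threshold above that leaves this agent unsatisfied.

1/3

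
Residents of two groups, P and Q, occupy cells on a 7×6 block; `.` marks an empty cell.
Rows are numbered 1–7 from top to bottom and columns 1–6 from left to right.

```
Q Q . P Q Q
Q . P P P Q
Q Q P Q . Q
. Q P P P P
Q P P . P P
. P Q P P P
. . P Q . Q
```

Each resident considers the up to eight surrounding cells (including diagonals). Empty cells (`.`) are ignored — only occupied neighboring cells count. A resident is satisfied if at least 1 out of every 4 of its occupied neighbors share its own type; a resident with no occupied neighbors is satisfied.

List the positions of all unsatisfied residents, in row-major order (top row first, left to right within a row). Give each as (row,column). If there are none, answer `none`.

(3,4), (6,3), (7,6)

(1,1)Q 2/2 ok
(1,2)Q 2/3 ok
(1,4)P 3/4 ok
(1,5)Q 2/5 ok
(1,6)Q 2/3 ok
(2,1)Q 4/4 ok
(2,3)P 3/6 ok
(2,4)P 4/6 ok
(2,5)P 2/7 ok
(2,6)Q 3/4 ok
(3,1)Q 3/3 ok
(3,2)Q 3/6 ok
(3,3)P 4/7 ok
(3,4)Q 0/7 unhappy
(3,6)Q 1/4 ok
(4,2)Q 3/7 ok
(4,3)P 4/7 ok
(4,4)P 5/6 ok
(4,5)P 4/6 ok
(4,6)P 3/4 ok
(5,1)Q 1/3 ok
(5,2)P 3/6 ok
(5,3)P 5/7 ok
(5,5)P 7/7 ok
(5,6)P 5/5 ok
(6,2)P 3/5 ok
(6,3)Q 1/6 unhappy
(6,4)P 4/6 ok
(6,5)P 4/6 ok
(6,6)P 3/4 ok
(7,3)P 2/4 ok
(7,4)Q 1/4 ok
(7,6)Q 0/2 unhappy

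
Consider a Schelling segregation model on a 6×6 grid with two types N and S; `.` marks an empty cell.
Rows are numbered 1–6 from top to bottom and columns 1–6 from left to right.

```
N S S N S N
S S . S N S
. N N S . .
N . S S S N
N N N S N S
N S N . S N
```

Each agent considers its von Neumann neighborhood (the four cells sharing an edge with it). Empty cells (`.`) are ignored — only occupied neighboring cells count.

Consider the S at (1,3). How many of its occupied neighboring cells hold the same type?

1

Occupied neighbors of (1,3): (1,2)=S, (1,4)=N.
Same type (S): 1 of 2.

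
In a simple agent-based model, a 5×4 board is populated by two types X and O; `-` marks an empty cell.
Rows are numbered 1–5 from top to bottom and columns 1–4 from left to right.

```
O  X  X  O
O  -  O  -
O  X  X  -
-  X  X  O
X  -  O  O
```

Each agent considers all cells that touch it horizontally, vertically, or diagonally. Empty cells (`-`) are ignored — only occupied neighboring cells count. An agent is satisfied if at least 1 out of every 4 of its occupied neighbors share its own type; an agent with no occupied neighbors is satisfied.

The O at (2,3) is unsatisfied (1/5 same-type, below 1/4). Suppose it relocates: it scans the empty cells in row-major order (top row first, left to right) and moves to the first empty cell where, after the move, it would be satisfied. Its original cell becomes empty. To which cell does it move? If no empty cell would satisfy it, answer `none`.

(2,2)

Vacating (2,3). Empty cells in order:
  (2,2): 3/7 same-type → satisfied — stop here.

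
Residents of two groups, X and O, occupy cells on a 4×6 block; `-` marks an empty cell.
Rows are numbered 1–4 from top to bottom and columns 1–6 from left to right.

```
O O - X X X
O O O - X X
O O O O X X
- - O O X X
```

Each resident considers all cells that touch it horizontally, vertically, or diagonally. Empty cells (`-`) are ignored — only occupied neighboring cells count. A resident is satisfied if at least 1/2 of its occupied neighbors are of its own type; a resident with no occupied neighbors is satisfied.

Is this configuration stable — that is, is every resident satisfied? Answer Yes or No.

Yes

(1,1)O 3/3 ✓
(1,2)O 4/4 ✓
(1,4)X 2/3 ✓
(1,5)X 4/4 ✓
(1,6)X 3/3 ✓
(2,1)O 5/5 ✓
(2,2)O 7/7 ✓
(2,3)O 5/6 ✓
(2,5)X 6/7 ✓
(2,6)X 5/5 ✓
(3,1)O 3/3 ✓
(3,2)O 6/6 ✓
(3,3)O 6/6 ✓
(3,4)O 4/7 ✓
(3,5)X 5/7 ✓
(3,6)X 5/5 ✓
(4,3)O 4/4 ✓
(4,4)O 3/5 ✓
(4,5)X 3/5 ✓
(4,6)X 3/3 ✓
All meet the threshold, so the configuration is stable.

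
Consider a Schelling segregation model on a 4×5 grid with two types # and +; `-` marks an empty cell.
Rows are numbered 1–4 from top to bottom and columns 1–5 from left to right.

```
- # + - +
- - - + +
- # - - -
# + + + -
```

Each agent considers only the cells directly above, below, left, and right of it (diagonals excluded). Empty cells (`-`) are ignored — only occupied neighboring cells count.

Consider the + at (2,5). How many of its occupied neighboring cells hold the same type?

2

Occupied neighbors of (2,5): (1,5)=+, (2,4)=+.
Same type (+): 2 of 2.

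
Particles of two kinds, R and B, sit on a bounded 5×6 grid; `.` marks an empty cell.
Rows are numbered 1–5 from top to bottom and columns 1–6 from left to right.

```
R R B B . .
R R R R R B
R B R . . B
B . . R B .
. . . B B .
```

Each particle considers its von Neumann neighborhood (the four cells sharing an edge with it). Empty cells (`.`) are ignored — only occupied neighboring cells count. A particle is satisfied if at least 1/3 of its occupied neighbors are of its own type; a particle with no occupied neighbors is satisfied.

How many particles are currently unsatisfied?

3

Row 1: (1,1)R 2/2 ✓ · (1,2)R 2/3 ✓ · (1,3)B 1/3 ✓ · (1,4)B 1/2 ✓
Row 2: (2,1)R 3/3 ✓ · (2,2)R 3/4 ✓ · (2,3)R 3/4 ✓ · (2,4)R 2/3 ✓ · (2,5)R 1/2 ✓ · (2,6)B 1/2 ✓
Row 3: (3,1)R 1/3 ✓ · (3,2)B 0/3 ✗ · (3,3)R 1/2 ✓ · (3,6)B 1/1 ✓
Row 4: (4,1)B 0/1 ✗ · (4,4)R 0/2 ✗ · (4,5)B 1/2 ✓
Row 5: (5,4)B 1/2 ✓ · (5,5)B 2/2 ✓
Unsatisfied: (3,2), (4,1), (4,4) — 3 in total.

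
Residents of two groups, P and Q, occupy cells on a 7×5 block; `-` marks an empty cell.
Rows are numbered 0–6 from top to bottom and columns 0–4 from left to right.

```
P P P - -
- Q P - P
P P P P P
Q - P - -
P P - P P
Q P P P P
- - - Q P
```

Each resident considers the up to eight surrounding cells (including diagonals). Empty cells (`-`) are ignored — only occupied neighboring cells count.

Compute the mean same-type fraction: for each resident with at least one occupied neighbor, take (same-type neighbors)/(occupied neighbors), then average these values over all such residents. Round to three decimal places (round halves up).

0.649

Row 0: (0,0)P 1/2 · (0,1)P 3/4 · (0,2)P 2/3
Row 1: (1,1)Q 0/7 · (1,2)P 5/6 · (1,4)P 2/2
Row 2: (2,0)P 1/3 · (2,1)P 4/6 · (2,2)P 4/5 · (2,3)P 5/5 · (2,4)P 2/2
Row 3: (3,0)Q 0/4 · (3,2)P 5/5
Row 4: (4,0)P 2/4 · (4,1)P 4/6 · (4,3)P 5/5 · (4,4)P 3/3
Row 5: (5,0)Q 0/3 · (5,1)P 3/4 · (5,2)P 4/5 · (5,3)P 5/6 · (5,4)P 4/5
Row 6: (6,3)Q 0/4 · (6,4)P 2/3
Sum over 24 residents: 1/2 + 3/4 + 2/3 + 0/7 + 5/6 + 2/2 + 1/3 + 4/6 + 4/5 + 5/5 + 2/2 + 0/4 + 5/5 + 2/4 + 4/6 + 5/5 + 3/3 + 0/3 + 3/4 + 4/5 + 5/6 + 4/5 + 0/4 + 2/3 = 467/30; mean = 467/30 ÷ 24 = 467/720 = 0.648611… → 0.649.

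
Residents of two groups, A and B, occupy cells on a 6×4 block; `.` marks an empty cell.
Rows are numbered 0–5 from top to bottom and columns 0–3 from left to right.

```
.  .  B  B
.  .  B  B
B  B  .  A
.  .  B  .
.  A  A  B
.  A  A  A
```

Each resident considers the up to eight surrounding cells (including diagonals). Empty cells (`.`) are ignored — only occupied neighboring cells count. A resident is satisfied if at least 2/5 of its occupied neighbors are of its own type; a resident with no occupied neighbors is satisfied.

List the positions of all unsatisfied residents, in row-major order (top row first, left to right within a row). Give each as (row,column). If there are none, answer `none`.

(0,2)B 3/3 ✓
(0,3)B 3/3 ✓
(1,2)B 4/5 ✓
(1,3)B 3/4 ✓
(2,0)B 1/1 ✓
(2,1)B 3/3 ✓
(2,3)A 0/3 ✗
(3,2)B 2/5 ✓
(4,1)A 3/4 ✓
(4,2)A 4/6 ✓
(4,3)B 1/4 ✗
(5,1)A 3/3 ✓
(5,2)A 4/5 ✓
(5,3)A 2/3 ✓

(2,3), (4,3)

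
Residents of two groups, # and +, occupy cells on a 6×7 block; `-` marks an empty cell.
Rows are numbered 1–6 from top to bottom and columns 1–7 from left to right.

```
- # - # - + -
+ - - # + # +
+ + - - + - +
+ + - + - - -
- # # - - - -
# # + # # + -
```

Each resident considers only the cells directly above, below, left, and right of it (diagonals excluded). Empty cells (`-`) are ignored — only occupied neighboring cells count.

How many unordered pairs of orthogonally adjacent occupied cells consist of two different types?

Scan each occupied cell's neighbors to the right and below so each pair is counted once.
Row 1: #(1,4)–#(2,4)= +(1,6)–#(2,6)≠  → 1/2 unlike.
Row 2: +(2,1)–+(3,1)= #(2,4)–+(2,5)≠ +(2,5)–#(2,6)≠ +(2,5)–+(3,5)= #(2,6)–+(2,7)≠ +(2,7)–+(3,7)=  → 3/6 unlike.
Row 3: +(3,1)–+(3,2)= +(3,1)–+(4,1)= +(3,2)–+(4,2)=  → 0/3 unlike.
Row 4: +(4,1)–+(4,2)= +(4,2)–#(5,2)≠  → 1/2 unlike.
Row 5: #(5,2)–#(5,3)= #(5,2)–#(6,2)= #(5,3)–+(6,3)≠  → 1/3 unlike.
Row 6: #(6,1)–#(6,2)= #(6,2)–+(6,3)≠ +(6,3)–#(6,4)≠ #(6,4)–#(6,5)= #(6,5)–+(6,6)≠  → 3/5 unlike.
Total adjacent occupied pairs: 21; unlike-type pairs: 9.

9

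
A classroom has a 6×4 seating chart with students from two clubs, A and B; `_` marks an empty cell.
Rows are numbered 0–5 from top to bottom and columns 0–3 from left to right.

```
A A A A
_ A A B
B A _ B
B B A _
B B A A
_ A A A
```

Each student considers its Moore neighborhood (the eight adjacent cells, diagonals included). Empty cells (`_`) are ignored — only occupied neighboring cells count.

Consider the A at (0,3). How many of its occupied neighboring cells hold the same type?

Occupied neighbors of (0,3): (0,2)=A, (1,2)=A, (1,3)=B.
Same type (A): 2 of 3.

2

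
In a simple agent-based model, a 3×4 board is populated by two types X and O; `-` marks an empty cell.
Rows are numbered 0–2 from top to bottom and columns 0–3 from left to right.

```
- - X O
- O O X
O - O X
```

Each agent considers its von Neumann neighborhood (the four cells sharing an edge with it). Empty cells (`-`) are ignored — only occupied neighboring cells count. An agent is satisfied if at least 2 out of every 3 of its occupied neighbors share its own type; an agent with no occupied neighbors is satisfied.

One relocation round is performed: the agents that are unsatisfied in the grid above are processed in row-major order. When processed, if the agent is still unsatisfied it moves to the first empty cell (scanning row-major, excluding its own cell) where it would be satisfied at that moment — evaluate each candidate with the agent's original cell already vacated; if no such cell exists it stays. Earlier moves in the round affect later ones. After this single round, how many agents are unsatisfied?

Initially unsatisfied (in order): (0,2), (0,3), (1,2), (1,3), (2,2), (2,3).
  (0,2) → (0,0).
  (0,3) → (0,2).
  (1,2): now satisfied by earlier moves; stays.
  (1,3): no empty cell satisfies it; stays.
  (2,2) → (0,1).
  (2,3): now satisfied by earlier moves; stays.
Resulting grid:
X O O -
- O O X
O - - X
Unsatisfied now: (0,0), (1,3).

2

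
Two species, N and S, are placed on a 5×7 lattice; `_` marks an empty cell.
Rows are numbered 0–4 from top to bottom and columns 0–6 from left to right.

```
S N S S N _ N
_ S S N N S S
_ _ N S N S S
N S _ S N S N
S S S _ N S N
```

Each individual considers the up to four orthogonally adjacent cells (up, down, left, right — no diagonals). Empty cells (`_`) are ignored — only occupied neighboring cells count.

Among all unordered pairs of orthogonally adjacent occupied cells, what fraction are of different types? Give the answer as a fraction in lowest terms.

21/40

Scan each occupied cell's neighbors to the right and below so each pair is counted once.
Row 0: S(0,0)–N(0,1)≠ N(0,1)–S(0,2)≠ N(0,1)–S(1,1)≠ S(0,2)–S(0,3)= S(0,2)–S(1,2)= S(0,3)–N(0,4)≠ S(0,3)–N(1,3)≠ N(0,4)–N(1,4)= N(0,6)–S(1,6)≠  → 6/9 unlike.
Row 1: S(1,1)–S(1,2)= S(1,2)–N(1,3)≠ S(1,2)–N(2,2)≠ N(1,3)–N(1,4)= N(1,3)–S(2,3)≠ N(1,4)–S(1,5)≠ N(1,4)–N(2,4)= S(1,5)–S(1,6)= S(1,5)–S(2,5)= S(1,6)–S(2,6)=  → 4/10 unlike.
Row 2: N(2,2)–S(2,3)≠ S(2,3)–N(2,4)≠ S(2,3)–S(3,3)= N(2,4)–S(2,5)≠ N(2,4)–N(3,4)= S(2,5)–S(2,6)= S(2,5)–S(3,5)= S(2,6)–N(3,6)≠  → 4/8 unlike.
Row 3: N(3,0)–S(3,1)≠ N(3,0)–S(4,0)≠ S(3,1)–S(4,1)= S(3,3)–N(3,4)≠ N(3,4)–S(3,5)≠ N(3,4)–N(4,4)= S(3,5)–N(3,6)≠ S(3,5)–S(4,5)= N(3,6)–N(4,6)=  → 5/9 unlike.
Row 4: S(4,0)–S(4,1)= S(4,1)–S(4,2)= N(4,4)–S(4,5)≠ S(4,5)–N(4,6)≠  → 2/4 unlike.
Total adjacent occupied pairs: 40; unlike-type pairs: 21.
21/40 is already in lowest terms.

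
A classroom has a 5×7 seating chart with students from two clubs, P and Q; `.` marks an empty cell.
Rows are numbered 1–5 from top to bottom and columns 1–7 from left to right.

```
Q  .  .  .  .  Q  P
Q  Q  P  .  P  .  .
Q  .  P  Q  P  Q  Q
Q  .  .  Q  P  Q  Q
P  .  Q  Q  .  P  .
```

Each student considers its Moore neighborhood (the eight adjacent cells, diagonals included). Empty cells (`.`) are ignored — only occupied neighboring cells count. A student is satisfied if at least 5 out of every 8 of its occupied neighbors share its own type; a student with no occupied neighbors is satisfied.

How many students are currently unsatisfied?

15

Row 1: (1,1)Q 2/2 ok · (1,6)Q 0/2 unhappy · (1,7)P 0/1 unhappy
Row 2: (2,1)Q 3/3 ok · (2,2)Q 3/5 unhappy · (2,3)P 1/3 unhappy · (2,5)P 1/4 unhappy
Row 3: (3,1)Q 3/3 ok · (3,3)P 1/4 unhappy · (3,4)Q 1/6 unhappy · (3,5)P 2/6 unhappy · (3,6)Q 3/6 unhappy · (3,7)Q 3/3 ok
Row 4: (4,1)Q 1/2 unhappy · (4,4)Q 3/6 unhappy · (4,5)P 2/7 unhappy · (4,6)Q 3/6 unhappy · (4,7)Q 3/4 ok
Row 5: (5,1)P 0/1 unhappy · (5,3)Q 2/2 ok · (5,4)Q 2/3 ok · (5,6)P 1/3 unhappy
Unsatisfied: (1,6), (1,7), (2,2), (2,3), (2,5), (3,3), (3,4), (3,5), (3,6), (4,1), (4,4), (4,5), (4,6), (5,1), (5,6) — 15 in total.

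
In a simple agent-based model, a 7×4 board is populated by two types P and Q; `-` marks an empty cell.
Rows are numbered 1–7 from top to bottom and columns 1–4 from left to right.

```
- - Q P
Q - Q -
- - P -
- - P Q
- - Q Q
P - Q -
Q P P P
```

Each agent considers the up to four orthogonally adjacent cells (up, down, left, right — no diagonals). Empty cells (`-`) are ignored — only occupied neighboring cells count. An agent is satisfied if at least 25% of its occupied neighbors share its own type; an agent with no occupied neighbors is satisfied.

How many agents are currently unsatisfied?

3

Row 1: (1,3)Q 1/2 ok · (1,4)P 0/1 unhappy
Row 2: (2,1)Q 0/0 ok · (2,3)Q 1/2 ok
Row 3: (3,3)P 1/2 ok
Row 4: (4,3)P 1/3 ok · (4,4)Q 1/2 ok
Row 5: (5,3)Q 2/3 ok · (5,4)Q 2/2 ok
Row 6: (6,1)P 0/1 unhappy · (6,3)Q 1/2 ok
Row 7: (7,1)Q 0/2 unhappy · (7,2)P 1/2 ok · (7,3)P 2/3 ok · (7,4)P 1/1 ok
Unsatisfied: (1,4), (6,1), (7,1) — 3 in total.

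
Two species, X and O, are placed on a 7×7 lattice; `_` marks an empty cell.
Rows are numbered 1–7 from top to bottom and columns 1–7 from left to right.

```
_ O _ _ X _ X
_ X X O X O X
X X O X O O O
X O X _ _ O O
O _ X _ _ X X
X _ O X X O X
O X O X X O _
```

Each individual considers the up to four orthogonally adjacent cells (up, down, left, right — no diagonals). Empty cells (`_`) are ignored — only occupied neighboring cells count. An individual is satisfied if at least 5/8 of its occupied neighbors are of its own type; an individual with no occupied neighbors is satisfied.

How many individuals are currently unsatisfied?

Row 1: (1,2)O 0/1 unhappy · (1,5)X 1/1 ok · (1,7)X 1/1 ok
Row 2: (2,2)X 2/3 ok · (2,3)X 1/3 unhappy · (2,4)O 0/3 unhappy · (2,5)X 1/4 unhappy · (2,6)O 1/3 unhappy · (2,7)X 1/3 unhappy
Row 3: (3,1)X 2/2 ok · (3,2)X 2/4 unhappy · (3,3)O 0/4 unhappy · (3,4)X 0/3 unhappy · (3,5)O 1/3 unhappy · (3,6)O 4/4 ok · (3,7)O 2/3 ok
Row 4: (4,1)X 1/3 unhappy · (4,2)O 0/3 unhappy · (4,3)X 1/3 unhappy · (4,6)O 2/3 ok · (4,7)O 2/3 ok
Row 5: (5,1)O 0/2 unhappy · (5,3)X 1/2 unhappy · (5,6)X 1/3 unhappy · (5,7)X 2/3 ok
Row 6: (6,1)X 0/2 unhappy · (6,3)O 1/3 unhappy · (6,4)X 2/3 ok · (6,5)X 2/3 ok · (6,6)O 1/4 unhappy · (6,7)X 1/2 unhappy
Row 7: (7,1)O 0/2 unhappy · (7,2)X 0/2 unhappy · (7,3)O 1/3 unhappy · (7,4)X 2/3 ok · (7,5)X 2/3 ok · (7,6)O 1/2 unhappy
Unsatisfied: (1,2), (2,3), (2,4), (2,5), (2,6), (2,7), (3,2), (3,3), (3,4), (3,5), (4,1), (4,2), (4,3), (5,1), (5,3), (5,6), (6,1), (6,3), (6,6), (6,7), (7,1), (7,2), (7,3), (7,6) — 24 in total.

24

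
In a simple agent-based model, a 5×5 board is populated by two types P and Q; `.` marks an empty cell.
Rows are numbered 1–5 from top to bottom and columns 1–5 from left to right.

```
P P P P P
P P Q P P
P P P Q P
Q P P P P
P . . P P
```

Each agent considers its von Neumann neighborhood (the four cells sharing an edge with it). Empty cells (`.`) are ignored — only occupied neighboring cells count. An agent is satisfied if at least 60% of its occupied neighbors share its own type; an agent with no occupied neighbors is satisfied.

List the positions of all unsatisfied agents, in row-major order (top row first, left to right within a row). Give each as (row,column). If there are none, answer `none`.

Row 1: (1,1)P 2/2 ok · (1,2)P 3/3 ok · (1,3)P 2/3 ok · (1,4)P 3/3 ok · (1,5)P 2/2 ok
Row 2: (2,1)P 3/3 ok · (2,2)P 3/4 ok · (2,3)Q 0/4 unhappy · (2,4)P 2/4 unhappy · (2,5)P 3/3 ok
Row 3: (3,1)P 2/3 ok · (3,2)P 4/4 ok · (3,3)P 2/4 unhappy · (3,4)Q 0/4 unhappy · (3,5)P 2/3 ok
Row 4: (4,1)Q 0/3 unhappy · (4,2)P 2/3 ok · (4,3)P 3/3 ok · (4,4)P 3/4 ok · (4,5)P 3/3 ok
Row 5: (5,1)P 0/1 unhappy · (5,4)P 2/2 ok · (5,5)P 2/2 ok

(2,3), (2,4), (3,3), (3,4), (4,1), (5,1)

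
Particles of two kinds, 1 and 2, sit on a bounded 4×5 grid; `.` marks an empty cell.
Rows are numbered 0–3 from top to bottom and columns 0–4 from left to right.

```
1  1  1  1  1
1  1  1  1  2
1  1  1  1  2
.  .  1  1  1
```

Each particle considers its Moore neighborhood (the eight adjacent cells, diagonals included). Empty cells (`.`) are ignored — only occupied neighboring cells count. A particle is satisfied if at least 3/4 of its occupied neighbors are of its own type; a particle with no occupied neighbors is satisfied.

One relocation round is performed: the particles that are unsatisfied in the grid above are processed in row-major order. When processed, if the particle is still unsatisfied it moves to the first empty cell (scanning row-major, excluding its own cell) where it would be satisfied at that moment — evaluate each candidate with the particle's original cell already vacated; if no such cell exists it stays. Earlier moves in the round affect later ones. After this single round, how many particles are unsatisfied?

Initially unsatisfied (in order): (0,4), (1,4), (2,4), (3,4).
  (0,4) → (3,0).
  (1,4): no empty cell satisfies it; stays.
  (2,4): no empty cell satisfies it; stays.
  (3,4) → (3,1).
Resulting grid:
1 1 1 1 .
1 1 1 1 2
1 1 1 1 2
1 1 1 1 .
Unsatisfied now: (1,3), (1,4), (2,3), (2,4).

4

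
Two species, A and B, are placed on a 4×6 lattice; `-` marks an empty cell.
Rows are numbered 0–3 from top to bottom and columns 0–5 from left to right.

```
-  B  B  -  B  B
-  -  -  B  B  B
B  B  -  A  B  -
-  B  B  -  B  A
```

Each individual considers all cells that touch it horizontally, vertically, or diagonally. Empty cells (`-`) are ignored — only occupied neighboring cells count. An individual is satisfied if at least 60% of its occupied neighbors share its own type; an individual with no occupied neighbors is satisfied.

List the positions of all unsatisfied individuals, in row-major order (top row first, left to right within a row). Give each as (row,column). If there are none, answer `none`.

(2,3), (3,4), (3,5)

Row 0: (0,1)B 1/1 ok · (0,2)B 2/2 ok · (0,4)B 4/4 ok · (0,5)B 3/3 ok
Row 1: (1,3)B 4/5 ok · (1,4)B 5/6 ok · (1,5)B 4/4 ok
Row 2: (2,0)B 2/2 ok · (2,1)B 3/3 ok · (2,3)A 0/5 unhappy · (2,4)B 4/6 ok
Row 3: (3,1)B 3/3 ok · (3,2)B 2/3 ok · (3,4)B 1/3 unhappy · (3,5)A 0/2 unhappy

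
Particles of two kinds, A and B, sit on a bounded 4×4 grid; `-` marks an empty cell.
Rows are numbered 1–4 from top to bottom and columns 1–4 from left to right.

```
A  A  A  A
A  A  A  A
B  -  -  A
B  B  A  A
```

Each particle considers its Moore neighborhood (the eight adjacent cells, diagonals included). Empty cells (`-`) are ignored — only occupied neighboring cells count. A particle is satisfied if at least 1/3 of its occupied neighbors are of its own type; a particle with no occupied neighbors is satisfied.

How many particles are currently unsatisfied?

0

Row 1: (1,1)A 3/3 satisfied · (1,2)A 5/5 satisfied · (1,3)A 5/5 satisfied · (1,4)A 3/3 satisfied
Row 2: (2,1)A 3/4 satisfied · (2,2)A 5/6 satisfied · (2,3)A 6/6 satisfied · (2,4)A 4/4 satisfied
Row 3: (3,1)B 2/4 satisfied · (3,4)A 4/4 satisfied
Row 4: (4,1)B 2/2 satisfied · (4,2)B 2/3 satisfied · (4,3)A 2/3 satisfied · (4,4)A 2/2 satisfied
Every one meets the threshold.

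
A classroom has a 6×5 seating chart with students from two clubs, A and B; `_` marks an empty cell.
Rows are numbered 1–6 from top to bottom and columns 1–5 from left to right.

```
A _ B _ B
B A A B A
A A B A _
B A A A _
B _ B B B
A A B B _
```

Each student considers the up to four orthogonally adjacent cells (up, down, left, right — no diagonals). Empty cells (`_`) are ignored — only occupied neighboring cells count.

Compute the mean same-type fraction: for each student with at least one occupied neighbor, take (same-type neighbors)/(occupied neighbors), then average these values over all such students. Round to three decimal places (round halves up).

Row 1: (1,1)A 0/1 · (1,3)B 0/1 · (1,5)B 0/1
Row 2: (2,1)B 0/3 · (2,2)A 2/3 · (2,3)A 1/4 · (2,4)B 0/3 · (2,5)A 0/2
Row 3: (3,1)A 1/3 · (3,2)A 3/4 · (3,3)B 0/4 · (3,4)A 1/3
Row 4: (4,1)B 1/3 · (4,2)A 2/3 · (4,3)A 2/4 · (4,4)A 2/3
Row 5: (5,1)B 1/2 · (5,3)B 2/3 · (5,4)B 3/4 · (5,5)B 1/1
Row 6: (6,1)A 1/2 · (6,2)A 1/2 · (6,3)B 2/3 · (6,4)B 2/2
Sum over 24 students: 0/1 + 0/1 + 0/1 + 0/3 + 2/3 + 1/4 + 0/3 + 0/2 + 1/3 + 3/4 + 0/4 + 1/3 + 1/3 + 2/3 + 2/4 + 2/3 + 1/2 + 2/3 + 3/4 + 1/1 + 1/2 + 1/2 + 2/3 + 2/2 = 121/12; mean = 121/12 ÷ 24 = 121/288 = 0.420138… → 0.420.

0.420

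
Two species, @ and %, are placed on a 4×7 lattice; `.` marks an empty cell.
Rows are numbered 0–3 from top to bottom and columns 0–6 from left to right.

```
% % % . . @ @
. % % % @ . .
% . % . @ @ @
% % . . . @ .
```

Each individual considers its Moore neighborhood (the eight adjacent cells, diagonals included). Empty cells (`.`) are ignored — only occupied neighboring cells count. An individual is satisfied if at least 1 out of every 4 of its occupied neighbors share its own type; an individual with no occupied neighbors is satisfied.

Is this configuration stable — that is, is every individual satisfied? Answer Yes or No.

Yes

Row 0: (0,0)% 2/2 satisfied · (0,1)% 4/4 satisfied · (0,2)% 4/4 satisfied · (0,5)@ 2/2 satisfied · (0,6)@ 1/1 satisfied
Row 1: (1,1)% 6/6 satisfied · (1,2)% 5/5 satisfied · (1,3)% 3/5 satisfied · (1,4)@ 3/4 satisfied
Row 2: (2,0)% 3/3 satisfied · (2,2)% 4/4 satisfied · (2,4)@ 3/4 satisfied · (2,5)@ 4/4 satisfied · (2,6)@ 2/2 satisfied
Row 3: (3,0)% 2/2 satisfied · (3,1)% 3/3 satisfied · (3,5)@ 3/3 satisfied
All meet the threshold, so the configuration is stable.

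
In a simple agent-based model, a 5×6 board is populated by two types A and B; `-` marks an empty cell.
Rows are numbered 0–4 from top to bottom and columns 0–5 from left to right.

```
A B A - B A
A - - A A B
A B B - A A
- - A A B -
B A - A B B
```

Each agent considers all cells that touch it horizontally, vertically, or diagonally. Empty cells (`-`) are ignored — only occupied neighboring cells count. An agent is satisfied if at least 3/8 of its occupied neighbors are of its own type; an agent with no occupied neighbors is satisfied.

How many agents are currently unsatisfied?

8

Row 0: (0,0)A 1/2 satisfied · (0,1)B 0/3 not · (0,2)A 1/2 satisfied · (0,4)B 1/4 not · (0,5)A 1/3 not
Row 1: (1,0)A 2/4 satisfied · (1,3)A 3/5 satisfied · (1,4)A 4/6 satisfied · (1,5)B 1/5 not
Row 2: (2,0)A 1/2 satisfied · (2,1)B 1/4 not · (2,2)B 1/4 not · (2,4)A 4/6 satisfied · (2,5)A 2/4 satisfied
Row 3: (3,2)A 3/5 satisfied · (3,3)A 3/6 satisfied · (3,4)B 2/6 not
Row 4: (4,0)B 0/1 not · (4,1)A 1/2 satisfied · (4,3)A 2/4 satisfied · (4,4)B 2/4 satisfied · (4,5)B 2/2 satisfied
Unsatisfied: (0,1), (0,4), (0,5), (1,5), (2,1), (2,2), (3,4), (4,0) — 8 in total.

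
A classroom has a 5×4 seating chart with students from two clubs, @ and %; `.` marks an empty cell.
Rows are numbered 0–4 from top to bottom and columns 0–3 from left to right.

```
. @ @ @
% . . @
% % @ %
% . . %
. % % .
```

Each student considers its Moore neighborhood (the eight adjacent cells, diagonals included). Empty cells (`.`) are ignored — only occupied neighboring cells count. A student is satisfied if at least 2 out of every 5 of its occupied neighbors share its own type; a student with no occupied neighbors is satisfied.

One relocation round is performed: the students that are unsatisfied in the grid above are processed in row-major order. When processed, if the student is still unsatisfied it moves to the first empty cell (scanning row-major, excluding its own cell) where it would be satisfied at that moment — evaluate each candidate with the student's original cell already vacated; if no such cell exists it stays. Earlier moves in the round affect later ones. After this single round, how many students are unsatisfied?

Initially unsatisfied (in order): (2,2), (2,3).
  (2,2) → (0,0).
  (2,3): now satisfied by earlier moves; stays.
Resulting grid:
@ @ @ @
% . . @
% % . %
% . . %
. % % .
All satisfied now.

0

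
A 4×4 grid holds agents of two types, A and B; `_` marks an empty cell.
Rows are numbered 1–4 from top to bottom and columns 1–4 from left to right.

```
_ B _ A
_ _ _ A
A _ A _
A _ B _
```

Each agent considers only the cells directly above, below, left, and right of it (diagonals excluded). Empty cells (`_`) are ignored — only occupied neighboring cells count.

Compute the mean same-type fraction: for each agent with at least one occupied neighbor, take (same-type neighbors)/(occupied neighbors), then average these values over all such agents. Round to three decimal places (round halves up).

0.667

Row 1: (1,2)B — no occupied neighbors · (1,4)A 1/1
Row 2: (2,4)A 1/1
Row 3: (3,1)A 1/1 · (3,3)A 0/1
Row 4: (4,1)A 1/1 · (4,3)B 0/1
Sum over 6 agents: 1/1 + 1/1 + 1/1 + 0/1 + 1/1 + 0/1 = 4; mean = 4 ÷ 6 = 2/3 = 0.666666… → 0.667.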